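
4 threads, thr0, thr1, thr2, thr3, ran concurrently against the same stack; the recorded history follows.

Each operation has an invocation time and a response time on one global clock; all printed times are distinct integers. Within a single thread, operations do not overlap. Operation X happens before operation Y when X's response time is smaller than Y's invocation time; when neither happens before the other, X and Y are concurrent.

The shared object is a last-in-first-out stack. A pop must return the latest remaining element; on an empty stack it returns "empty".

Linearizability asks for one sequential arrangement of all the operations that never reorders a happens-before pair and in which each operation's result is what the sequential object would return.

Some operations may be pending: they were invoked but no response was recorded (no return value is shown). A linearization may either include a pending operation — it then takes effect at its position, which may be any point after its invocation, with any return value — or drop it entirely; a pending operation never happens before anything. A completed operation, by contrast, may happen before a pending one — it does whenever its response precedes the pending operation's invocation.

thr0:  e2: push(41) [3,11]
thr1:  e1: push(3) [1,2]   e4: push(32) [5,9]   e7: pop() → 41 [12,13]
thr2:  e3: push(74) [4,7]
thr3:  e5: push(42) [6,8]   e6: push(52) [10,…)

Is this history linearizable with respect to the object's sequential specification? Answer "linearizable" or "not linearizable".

linearizable

a witness: e1, e3, e4, e5, e2, e7
1. e1 push(3), leaving stack <3>
2. e3 push(74), leaving stack <3,74>
3. e4 push(32), leaving stack <3,74,32>
4. e5 push(42), leaving stack <3,74,32,42>
5. e2 push(41), leaving stack <3,74,32,42,41>
6. e7 pop() → 41, leaving stack <3,74,32,42>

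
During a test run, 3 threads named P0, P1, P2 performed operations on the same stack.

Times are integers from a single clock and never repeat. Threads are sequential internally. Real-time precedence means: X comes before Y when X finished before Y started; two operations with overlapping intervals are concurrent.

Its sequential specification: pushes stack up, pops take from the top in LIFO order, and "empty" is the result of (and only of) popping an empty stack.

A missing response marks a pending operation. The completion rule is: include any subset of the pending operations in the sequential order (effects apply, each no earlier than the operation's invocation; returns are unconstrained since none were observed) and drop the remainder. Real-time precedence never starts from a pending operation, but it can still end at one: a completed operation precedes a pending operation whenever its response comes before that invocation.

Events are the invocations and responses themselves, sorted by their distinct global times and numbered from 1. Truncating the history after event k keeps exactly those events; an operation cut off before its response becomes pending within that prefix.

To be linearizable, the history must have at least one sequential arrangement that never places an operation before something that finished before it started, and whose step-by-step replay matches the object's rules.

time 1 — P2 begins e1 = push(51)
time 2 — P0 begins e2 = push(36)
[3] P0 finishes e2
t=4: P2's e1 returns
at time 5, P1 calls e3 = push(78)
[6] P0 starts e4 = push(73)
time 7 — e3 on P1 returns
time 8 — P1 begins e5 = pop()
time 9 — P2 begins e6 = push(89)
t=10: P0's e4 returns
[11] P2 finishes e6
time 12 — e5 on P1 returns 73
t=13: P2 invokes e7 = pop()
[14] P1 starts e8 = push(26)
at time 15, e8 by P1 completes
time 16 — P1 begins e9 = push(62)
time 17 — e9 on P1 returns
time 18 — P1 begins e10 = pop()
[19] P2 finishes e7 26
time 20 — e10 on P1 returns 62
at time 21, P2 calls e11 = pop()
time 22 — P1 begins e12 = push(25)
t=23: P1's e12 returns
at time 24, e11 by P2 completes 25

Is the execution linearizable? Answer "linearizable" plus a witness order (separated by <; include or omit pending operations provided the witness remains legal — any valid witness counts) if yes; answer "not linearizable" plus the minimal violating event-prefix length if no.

linearizable — witness: e1 < e2 < e3 < e4 < e5 < e6 < e8 < e7 < e9 < e10 < e12 < e11

1. e1 push(51), leaving stack <51>
2. e2 push(36), leaving stack <51,36>
3. e3 push(78), leaving stack <51,36,78>
4. e4 push(73), leaving stack <51,36,78,73>
5. e5 pop() → 73, leaving stack <51,36,78>
6. e6 push(89), leaving stack <51,36,78,89>
7. e8 push(26), leaving stack <51,36,78,89,26>
8. e7 pop() → 26, leaving stack <51,36,78,89>
9. e9 push(62), leaving stack <51,36,78,89,62>
10. e10 pop() → 62, leaving stack <51,36,78,89>
11. e12 push(25), leaving stack <51,36,78,89,25>
12. e11 pop() → 25, leaving stack <51,36,78,89>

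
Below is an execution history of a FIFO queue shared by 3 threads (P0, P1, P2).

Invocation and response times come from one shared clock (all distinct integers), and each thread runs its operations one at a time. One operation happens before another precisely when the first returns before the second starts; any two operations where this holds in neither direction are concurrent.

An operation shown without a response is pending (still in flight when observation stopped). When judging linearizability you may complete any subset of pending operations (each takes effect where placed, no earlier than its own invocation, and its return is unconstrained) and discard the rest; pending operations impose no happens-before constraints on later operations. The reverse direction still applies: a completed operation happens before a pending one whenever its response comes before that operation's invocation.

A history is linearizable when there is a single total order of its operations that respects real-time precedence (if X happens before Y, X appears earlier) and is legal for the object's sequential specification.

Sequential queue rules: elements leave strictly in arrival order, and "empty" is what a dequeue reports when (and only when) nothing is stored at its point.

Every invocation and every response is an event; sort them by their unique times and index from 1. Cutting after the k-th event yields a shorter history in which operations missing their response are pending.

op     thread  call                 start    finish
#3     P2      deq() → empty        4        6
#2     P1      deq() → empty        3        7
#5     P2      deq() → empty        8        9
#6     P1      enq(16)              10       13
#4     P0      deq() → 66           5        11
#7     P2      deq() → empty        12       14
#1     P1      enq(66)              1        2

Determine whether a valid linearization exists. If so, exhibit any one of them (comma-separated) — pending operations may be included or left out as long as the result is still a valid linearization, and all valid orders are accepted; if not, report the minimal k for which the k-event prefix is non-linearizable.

linearizable — witness: #1, #4, #2, #3, #5, #7, #6

step 1: #1 enq(66) — queue <66>
step 2: #4 deq() → 66 — queue <>
step 3: #2 deq() → empty — queue <>
step 4: #3 deq() → empty — queue <>
step 5: #5 deq() → empty — queue <>
step 6: #7 deq() → empty — queue <>
step 7: #6 enq(16) — queue <16>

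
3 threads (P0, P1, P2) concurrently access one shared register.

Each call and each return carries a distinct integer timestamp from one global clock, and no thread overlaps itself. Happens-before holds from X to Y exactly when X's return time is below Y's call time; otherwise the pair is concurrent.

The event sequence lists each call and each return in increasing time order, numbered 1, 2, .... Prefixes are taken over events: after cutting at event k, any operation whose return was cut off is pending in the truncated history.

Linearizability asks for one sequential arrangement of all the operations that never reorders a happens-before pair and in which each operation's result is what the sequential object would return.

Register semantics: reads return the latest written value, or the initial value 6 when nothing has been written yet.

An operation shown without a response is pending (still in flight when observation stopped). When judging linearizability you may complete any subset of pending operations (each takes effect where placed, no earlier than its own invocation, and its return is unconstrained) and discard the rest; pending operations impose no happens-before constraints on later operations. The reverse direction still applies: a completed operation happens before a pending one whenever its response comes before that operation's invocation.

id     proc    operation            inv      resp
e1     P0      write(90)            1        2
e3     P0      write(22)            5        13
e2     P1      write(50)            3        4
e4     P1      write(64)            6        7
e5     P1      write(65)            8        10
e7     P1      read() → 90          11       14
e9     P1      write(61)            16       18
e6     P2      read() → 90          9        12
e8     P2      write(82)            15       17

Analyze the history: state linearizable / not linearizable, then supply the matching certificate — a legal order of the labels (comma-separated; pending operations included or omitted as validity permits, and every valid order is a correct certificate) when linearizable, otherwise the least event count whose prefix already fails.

cut after 11 events: linearizable; cut after 12 events (e6 responds, time 12): not linearizable
the 5 completed operations admit 2 real-time orders; each fails the register replay
include/drop combinations of the 2 pending operations (e3, e7) were all tried; none helps
sample order e1, e2, e4, e5, e6 (pending dropped) stalls at step 5 — e6 read() → 90 has no legal effect
sample order e1, e2, e4, e6, e5 (pending dropped) stalls at step 4 — e6 read() → 90 has no legal effect

not linearizable — minimal violating prefix: 12 events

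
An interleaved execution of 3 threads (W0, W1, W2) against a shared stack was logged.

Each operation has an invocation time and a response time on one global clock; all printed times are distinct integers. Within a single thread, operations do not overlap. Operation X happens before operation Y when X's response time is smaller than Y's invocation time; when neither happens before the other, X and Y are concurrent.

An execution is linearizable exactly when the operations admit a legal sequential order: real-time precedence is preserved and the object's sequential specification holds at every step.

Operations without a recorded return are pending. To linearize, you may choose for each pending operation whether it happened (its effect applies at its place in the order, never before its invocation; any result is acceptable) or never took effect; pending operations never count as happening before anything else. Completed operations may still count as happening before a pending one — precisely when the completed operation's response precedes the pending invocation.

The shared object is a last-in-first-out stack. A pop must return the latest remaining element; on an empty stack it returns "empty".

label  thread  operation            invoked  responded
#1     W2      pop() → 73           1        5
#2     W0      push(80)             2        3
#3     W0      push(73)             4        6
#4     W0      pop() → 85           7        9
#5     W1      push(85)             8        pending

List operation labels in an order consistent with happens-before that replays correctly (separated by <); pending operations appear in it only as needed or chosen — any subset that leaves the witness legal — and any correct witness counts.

after step 1 (#2 push(80)): stack <80>
after step 2 (#3 push(73)): stack <80,73>
after step 3 (#1 pop() → 73): stack <80>
after step 4 (#5 push(85) (pending, included)): stack <80,85>
after step 5 (#4 pop() → 85): stack <80>

#2 < #3 < #1 < #5 < #4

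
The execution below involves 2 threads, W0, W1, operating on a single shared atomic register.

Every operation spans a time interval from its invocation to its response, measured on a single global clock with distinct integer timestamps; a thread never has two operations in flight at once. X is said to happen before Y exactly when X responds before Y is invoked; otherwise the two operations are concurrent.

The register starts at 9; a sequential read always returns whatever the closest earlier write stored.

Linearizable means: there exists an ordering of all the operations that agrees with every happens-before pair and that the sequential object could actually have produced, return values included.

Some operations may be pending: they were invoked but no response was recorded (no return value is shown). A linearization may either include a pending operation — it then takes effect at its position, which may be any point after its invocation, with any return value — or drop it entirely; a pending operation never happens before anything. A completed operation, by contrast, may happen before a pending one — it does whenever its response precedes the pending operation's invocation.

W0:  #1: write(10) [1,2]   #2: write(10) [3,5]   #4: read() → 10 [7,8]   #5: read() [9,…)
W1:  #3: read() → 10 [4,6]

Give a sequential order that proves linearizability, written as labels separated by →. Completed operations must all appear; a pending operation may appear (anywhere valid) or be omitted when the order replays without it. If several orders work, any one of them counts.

1. #1 write(10), leaving value 10
2. #2 write(10), leaving value 10
3. #3 read() → 10, leaving value 10
4. #4 read() → 10, leaving value 10

#1 → #2 → #3 → #4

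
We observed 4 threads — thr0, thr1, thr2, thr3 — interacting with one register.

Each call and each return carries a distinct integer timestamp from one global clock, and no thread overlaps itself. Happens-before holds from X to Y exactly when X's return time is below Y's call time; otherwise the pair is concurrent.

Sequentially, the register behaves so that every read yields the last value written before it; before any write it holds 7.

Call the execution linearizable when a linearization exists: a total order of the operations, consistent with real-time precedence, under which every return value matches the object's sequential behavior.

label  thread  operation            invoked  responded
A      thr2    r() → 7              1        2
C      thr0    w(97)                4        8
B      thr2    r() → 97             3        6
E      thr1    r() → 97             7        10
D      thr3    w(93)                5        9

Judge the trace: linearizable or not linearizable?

linearizable

witness order: A, C, B, E, D
step 1: A r() → 7 — value 7
step 2: C w(97) — value 97
step 3: B r() → 97 — value 97
step 4: E r() → 97 — value 97
step 5: D w(93) — value 93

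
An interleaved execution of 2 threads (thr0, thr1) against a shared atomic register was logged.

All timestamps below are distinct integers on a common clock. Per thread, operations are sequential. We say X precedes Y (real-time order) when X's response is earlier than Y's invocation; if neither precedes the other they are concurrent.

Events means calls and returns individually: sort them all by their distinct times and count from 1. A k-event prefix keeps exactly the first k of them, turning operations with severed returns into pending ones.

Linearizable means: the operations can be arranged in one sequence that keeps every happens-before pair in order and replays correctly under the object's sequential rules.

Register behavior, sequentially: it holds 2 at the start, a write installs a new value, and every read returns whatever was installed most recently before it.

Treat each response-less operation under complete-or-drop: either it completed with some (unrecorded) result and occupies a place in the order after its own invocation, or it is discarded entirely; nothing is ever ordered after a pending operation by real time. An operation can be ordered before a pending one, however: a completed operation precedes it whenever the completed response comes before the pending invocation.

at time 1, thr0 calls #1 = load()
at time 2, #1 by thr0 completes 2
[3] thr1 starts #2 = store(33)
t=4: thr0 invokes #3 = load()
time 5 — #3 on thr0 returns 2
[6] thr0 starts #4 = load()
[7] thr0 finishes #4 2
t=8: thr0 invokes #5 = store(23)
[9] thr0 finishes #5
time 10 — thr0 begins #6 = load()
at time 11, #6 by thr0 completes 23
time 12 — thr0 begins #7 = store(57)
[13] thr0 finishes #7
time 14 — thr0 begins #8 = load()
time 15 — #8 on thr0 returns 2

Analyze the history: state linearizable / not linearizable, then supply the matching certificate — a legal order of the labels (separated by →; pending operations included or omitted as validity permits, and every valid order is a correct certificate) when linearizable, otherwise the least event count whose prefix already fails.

not linearizable — minimal violating prefix: 15 events

events 1..14 are fine; event 15 — the response of #8 at time 15 — makes the prefix non-linearizable
exhaustive check: the 7 completed atomic register ops admit one real-time order; illegal
no escape via the 1 pending operation (#2): every completion choice fails
e.g. #1, #3, #4, #5, #6, #7, #8 (pending dropped): illegal at step 7, since #8 load() → 2 cannot apply there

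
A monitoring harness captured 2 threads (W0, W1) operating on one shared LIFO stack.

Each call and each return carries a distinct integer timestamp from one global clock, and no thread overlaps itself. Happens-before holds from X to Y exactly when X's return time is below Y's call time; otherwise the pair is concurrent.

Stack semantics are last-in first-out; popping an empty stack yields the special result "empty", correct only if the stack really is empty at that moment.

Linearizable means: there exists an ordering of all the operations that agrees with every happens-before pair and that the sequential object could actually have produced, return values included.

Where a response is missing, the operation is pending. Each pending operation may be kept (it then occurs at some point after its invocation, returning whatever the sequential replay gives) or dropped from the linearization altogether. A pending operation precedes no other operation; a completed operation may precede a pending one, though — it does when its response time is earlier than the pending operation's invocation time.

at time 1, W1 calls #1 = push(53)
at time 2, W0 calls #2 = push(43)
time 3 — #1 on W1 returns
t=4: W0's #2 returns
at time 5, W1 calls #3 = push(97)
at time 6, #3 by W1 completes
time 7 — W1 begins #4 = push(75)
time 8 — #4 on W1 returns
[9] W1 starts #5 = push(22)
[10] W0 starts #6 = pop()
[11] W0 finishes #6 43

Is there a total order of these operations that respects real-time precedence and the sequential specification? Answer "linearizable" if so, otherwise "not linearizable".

through event 10 a valid linearization exists; event 11 (#6 responding at time 11) ends that
the 5 completed operations admit 2 real-time orders; each fails the LIFO stack replay
no completion choice of the 1 pending operation (#5) rescues it — every subset was tried
sample order #1, #2, #3, #4, #6 (pending dropped) stalls at step 5 — #6 pop() → 43 has no legal effect
sample order #2, #1, #3, #4, #6 (pending dropped) stalls at step 5 — #6 pop() → 43 has no legal effect

not linearizable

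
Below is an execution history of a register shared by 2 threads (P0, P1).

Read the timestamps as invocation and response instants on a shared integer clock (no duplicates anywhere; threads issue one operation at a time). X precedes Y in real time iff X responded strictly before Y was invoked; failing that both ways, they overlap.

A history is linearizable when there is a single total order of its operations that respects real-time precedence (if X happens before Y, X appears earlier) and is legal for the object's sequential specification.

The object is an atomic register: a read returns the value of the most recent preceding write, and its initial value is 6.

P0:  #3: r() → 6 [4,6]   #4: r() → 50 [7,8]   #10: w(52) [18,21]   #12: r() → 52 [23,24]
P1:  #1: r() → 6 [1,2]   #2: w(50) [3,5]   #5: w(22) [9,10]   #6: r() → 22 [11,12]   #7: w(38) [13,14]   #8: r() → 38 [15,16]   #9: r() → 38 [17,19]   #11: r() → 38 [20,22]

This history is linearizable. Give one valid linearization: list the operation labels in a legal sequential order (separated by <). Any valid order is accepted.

#1 < #3 < #2 < #4 < #5 < #6 < #7 < #8 < #9 < #11 < #10 < #12

step 1: #1 r() → 6 — value 6
step 2: #3 r() → 6 — value 6
step 3: #2 w(50) — value 50
step 4: #4 r() → 50 — value 50
step 5: #5 w(22) — value 22
step 6: #6 r() → 22 — value 22
step 7: #7 w(38) — value 38
step 8: #8 r() → 38 — value 38
step 9: #9 r() → 38 — value 38
step 10: #11 r() → 38 — value 38
step 11: #10 w(52) — value 52
step 12: #12 r() → 52 — value 52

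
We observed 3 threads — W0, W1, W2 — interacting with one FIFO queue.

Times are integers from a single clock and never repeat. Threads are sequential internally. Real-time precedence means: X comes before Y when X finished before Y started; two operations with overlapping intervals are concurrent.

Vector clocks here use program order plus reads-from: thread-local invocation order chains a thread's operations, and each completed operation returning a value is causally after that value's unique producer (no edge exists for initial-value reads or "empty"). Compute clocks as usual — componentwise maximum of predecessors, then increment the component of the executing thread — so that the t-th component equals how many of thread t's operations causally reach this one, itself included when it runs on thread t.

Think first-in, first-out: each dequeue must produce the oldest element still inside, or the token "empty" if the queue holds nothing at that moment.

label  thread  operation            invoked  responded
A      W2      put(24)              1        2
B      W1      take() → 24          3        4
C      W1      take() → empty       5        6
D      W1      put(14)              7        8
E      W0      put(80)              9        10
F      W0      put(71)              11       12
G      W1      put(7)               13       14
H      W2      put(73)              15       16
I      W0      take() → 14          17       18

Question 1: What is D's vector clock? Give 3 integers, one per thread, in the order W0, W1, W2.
Answer: (0, 3, 1)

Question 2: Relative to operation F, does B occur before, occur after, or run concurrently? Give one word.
Answer: before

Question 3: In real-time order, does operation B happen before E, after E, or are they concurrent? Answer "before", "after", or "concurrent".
Answer: before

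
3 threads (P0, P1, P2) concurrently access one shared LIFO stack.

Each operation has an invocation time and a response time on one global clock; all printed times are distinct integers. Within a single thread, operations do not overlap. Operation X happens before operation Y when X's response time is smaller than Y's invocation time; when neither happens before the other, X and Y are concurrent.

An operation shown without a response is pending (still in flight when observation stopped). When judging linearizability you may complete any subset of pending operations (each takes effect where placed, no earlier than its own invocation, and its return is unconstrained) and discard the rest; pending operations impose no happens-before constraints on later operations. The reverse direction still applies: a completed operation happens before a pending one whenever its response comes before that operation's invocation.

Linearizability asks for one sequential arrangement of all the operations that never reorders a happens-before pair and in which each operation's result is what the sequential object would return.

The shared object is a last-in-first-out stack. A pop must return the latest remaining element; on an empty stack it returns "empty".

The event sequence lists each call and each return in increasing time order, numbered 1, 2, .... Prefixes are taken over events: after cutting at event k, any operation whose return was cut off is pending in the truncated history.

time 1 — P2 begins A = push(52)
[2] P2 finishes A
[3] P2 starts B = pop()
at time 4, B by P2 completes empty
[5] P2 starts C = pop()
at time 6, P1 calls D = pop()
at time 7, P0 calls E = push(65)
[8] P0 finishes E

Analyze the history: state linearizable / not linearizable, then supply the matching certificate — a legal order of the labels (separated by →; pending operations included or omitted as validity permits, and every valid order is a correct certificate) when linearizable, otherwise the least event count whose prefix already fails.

cut after 3 events: linearizable; cut after 4 events (B responds, time 4): not linearizable
one real-time candidate order over the 2 completed operations — the LIFO stack replay rejects it
take A, B: step 2 already fails, because B pop() → empty cannot occur there

not linearizable — minimal violating prefix: 4 events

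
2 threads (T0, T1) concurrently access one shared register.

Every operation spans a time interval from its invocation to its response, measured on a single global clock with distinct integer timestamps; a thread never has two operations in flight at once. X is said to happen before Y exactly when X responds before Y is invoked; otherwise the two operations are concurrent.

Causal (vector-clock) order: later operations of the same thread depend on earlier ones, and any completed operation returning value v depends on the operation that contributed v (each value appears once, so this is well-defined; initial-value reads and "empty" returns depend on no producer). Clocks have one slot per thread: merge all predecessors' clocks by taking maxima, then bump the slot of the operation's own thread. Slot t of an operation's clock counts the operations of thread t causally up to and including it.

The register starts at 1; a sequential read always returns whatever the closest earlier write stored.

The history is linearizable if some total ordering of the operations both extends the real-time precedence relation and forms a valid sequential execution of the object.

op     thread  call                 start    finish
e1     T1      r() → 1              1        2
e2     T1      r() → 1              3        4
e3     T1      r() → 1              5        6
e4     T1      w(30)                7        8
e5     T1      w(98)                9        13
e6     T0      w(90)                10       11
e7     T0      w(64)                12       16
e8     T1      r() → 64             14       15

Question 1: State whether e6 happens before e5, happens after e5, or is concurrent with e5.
Answer: concurrent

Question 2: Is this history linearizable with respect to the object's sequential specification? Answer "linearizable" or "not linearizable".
linearizable

a witness: e1, e2, e3, e4, e5, e6, e7, e8
1. e1 r() → 1, leaving value 1
2. e2 r() → 1, leaving value 1
3. e3 r() → 1, leaving value 1
4. e4 w(30), leaving value 30
5. e5 w(98), leaving value 98
6. e6 w(90), leaving value 90
7. e7 w(64), leaving value 64
8. e8 r() → 64, leaving value 64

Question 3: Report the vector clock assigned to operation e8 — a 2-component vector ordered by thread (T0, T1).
Answer: (2, 6)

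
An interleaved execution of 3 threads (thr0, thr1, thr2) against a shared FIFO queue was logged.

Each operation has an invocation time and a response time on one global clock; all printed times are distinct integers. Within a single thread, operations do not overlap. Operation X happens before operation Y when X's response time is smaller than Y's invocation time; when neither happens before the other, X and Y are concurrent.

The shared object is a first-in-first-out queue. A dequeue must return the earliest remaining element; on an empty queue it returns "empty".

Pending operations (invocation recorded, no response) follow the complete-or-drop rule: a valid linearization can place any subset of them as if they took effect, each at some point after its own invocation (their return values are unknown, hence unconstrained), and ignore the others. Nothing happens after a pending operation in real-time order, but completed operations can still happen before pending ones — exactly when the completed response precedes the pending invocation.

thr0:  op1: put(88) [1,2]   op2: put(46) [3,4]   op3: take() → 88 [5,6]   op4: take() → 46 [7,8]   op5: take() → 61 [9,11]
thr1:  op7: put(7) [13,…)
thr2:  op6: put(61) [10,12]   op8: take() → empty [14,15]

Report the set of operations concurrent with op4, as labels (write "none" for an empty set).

op4 spans [7,8]: anything still running between times 7 and 8 counts as concurrent
op1 [1,2]: before
op2 [3,4]: before
op3 [5,6]: before
op5 [9,11]: after
op6 [10,12]: after
op7 [13,…): after
op8 [14,15]: after

none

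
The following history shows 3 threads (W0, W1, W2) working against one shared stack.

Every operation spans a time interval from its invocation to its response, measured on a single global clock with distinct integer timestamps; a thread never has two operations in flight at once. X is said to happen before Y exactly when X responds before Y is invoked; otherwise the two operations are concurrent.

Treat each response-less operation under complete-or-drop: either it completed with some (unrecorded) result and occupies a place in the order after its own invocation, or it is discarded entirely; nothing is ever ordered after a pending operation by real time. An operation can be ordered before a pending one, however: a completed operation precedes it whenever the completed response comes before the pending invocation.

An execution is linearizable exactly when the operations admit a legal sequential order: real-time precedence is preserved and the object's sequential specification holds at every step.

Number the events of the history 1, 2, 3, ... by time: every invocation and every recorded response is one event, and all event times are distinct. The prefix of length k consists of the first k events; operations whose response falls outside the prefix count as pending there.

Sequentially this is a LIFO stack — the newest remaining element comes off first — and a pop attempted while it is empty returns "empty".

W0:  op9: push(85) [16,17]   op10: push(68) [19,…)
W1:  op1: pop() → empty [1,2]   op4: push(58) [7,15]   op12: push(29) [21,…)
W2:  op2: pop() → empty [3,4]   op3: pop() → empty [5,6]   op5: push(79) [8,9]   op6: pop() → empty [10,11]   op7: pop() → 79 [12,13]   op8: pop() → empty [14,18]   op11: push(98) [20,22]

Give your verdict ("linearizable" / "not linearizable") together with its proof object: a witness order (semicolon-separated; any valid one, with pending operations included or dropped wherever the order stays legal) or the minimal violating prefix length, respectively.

through event 10 a valid linearization exists; event 11 (op6 responding at time 11) ends that
a single order respects real time; the 5 completed stack operations fail replay along it
no escape via the 1 pending operation (op4): every completion choice fails
take op1, op2, op3, op5, op6 (pending dropped): step 5 already fails, because op6 pop() → empty cannot occur there

not linearizable — minimal violating prefix: 11 events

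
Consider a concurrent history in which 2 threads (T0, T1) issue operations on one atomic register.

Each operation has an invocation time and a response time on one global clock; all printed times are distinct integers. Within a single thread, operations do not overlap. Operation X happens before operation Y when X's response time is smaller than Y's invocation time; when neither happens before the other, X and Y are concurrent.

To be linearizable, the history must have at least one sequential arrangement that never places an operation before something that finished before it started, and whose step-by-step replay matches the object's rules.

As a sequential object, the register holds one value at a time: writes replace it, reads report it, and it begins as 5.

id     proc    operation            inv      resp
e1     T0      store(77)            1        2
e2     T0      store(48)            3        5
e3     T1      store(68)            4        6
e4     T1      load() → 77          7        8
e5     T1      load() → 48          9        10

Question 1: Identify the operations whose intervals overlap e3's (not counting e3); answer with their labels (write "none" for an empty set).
e2

e3 spans [4,6]: anything still running between times 4 and 6 counts as concurrent
e1 [1,2]: before
e2 [3,5]: concurrent
e4 [7,8]: after
e5 [9,10]: after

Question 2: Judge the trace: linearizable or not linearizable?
not linearizable

already the first 8 events (up to e4's response at time 8) admit no linearization; the first 7 still do
every one of the 2 real-time-consistent orders over 4 completed atomic register ops fails the sequential spec
sample order e1, e2, e3, e4 stalls at step 4 — e4 load() → 77 has no legal effect
sample order e1, e3, e2, e4 stalls at step 4 — e4 load() → 77 has no legal effect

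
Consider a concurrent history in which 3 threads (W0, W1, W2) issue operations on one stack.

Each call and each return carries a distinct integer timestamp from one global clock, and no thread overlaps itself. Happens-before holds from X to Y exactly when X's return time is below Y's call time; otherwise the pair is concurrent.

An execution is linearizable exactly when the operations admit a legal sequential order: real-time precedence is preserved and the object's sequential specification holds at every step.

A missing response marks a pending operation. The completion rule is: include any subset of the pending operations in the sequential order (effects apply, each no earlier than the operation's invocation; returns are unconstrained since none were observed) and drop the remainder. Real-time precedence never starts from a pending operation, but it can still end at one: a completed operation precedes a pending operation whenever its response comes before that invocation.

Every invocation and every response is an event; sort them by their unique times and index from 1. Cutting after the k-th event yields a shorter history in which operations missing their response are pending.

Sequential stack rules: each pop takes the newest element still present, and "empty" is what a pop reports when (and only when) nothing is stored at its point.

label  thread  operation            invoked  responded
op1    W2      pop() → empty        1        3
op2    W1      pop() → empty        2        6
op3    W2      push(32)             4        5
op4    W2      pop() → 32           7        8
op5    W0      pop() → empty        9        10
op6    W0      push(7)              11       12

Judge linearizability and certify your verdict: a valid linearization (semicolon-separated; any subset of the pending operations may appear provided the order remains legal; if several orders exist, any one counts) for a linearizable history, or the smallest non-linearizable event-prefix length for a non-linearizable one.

linearizable — witness: op1; op2; op3; op4; op5; op6

step 1: op1 pop() → empty — stack <>
step 2: op2 pop() → empty — stack <>
step 3: op3 push(32) — stack <32>
step 4: op4 pop() → 32 — stack <>
step 5: op5 pop() → empty — stack <>
step 6: op6 push(7) — stack <7>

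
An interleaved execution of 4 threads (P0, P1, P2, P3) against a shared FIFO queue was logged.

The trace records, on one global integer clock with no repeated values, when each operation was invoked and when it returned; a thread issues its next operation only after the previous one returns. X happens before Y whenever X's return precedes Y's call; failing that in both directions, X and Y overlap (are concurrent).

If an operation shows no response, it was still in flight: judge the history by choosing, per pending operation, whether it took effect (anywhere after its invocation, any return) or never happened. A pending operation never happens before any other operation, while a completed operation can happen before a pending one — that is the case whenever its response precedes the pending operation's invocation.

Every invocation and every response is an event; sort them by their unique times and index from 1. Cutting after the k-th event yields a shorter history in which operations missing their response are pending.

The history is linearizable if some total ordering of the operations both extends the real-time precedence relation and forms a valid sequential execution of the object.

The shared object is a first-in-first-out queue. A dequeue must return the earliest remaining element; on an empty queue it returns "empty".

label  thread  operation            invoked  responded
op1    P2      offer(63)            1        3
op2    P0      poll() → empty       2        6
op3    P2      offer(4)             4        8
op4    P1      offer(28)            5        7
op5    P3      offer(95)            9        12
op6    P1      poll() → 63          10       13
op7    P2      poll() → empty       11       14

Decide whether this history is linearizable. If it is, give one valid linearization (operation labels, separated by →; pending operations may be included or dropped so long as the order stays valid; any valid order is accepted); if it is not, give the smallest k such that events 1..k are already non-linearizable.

not linearizable — minimal violating prefix: 14 events

prefix check: 1..13 passes, 1..14 fails once op7's time-14 response joins
the 7 completed operations admit 48 real-time orders; each fails the FIFO queue replay
for example op1, op2, op3, op4, op5, op6, op7 fails at step 2: op2 poll() → empty is not legal there
for example op1, op2, op3, op4, op5, op7, op6 fails at step 2: op2 poll() → empty is not legal there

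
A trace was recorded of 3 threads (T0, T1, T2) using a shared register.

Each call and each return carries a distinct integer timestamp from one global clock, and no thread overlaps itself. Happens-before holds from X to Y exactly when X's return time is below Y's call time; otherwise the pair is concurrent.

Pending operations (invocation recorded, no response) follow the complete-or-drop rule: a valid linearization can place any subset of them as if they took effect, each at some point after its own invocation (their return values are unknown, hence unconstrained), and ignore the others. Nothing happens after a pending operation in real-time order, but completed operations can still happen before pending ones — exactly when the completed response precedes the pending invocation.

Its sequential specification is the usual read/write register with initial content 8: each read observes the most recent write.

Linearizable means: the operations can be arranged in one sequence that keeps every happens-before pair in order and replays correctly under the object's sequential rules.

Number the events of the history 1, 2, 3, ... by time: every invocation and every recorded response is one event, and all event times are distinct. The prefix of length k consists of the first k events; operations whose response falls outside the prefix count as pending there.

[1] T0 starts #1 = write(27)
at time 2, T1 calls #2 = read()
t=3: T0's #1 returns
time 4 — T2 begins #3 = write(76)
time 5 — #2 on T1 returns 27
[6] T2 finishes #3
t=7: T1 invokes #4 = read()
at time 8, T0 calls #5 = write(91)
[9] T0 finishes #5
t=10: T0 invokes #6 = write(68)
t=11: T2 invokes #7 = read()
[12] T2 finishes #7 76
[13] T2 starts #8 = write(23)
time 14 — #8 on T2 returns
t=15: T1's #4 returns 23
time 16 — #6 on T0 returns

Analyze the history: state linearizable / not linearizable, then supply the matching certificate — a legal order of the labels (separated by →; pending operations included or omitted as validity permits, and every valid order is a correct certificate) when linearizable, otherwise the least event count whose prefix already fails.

not linearizable — minimal violating prefix: 12 events

the violation lands at event 12, #7's response at time 12: events 1..11 linearize, events 1..12 do not
the 5 completed operations admit 3 real-time orders; each fails the register replay
every completion of the 2 pending operations (#4, #6) was checked; none linearizes
e.g. #1, #2, #3, #5, #7 (pending dropped): illegal at step 5, since #7 read() → 76 cannot apply there
e.g. #1, #3, #2, #5, #7 (pending dropped): illegal at step 3, since #2 read() → 27 cannot apply there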